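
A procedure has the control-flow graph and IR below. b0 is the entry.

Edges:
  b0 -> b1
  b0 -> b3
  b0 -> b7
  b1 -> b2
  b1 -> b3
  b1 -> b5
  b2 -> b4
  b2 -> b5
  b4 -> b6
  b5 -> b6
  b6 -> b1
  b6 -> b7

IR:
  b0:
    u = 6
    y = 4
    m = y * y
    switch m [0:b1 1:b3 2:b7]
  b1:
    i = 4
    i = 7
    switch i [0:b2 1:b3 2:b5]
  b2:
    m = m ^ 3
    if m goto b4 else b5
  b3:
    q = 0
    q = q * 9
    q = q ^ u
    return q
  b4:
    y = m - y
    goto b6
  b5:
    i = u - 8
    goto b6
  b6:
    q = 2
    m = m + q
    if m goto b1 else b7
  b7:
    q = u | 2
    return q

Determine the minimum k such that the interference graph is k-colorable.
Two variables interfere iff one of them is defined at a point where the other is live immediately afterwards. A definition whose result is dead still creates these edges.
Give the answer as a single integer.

Block summaries:
  b0: {m,u,y} / ∅
  b1: {i} / ∅
  b2: {m} / {m}
  b3: {q} / {u}
  b4: {y} / {m,y}
  b5: {i} / {u}
  b6: {m,q} / {m}
  b7: {q} / {u}

Live sets:
  b0 li=∅ lo={m,u,y}
  b1 li={m,u,y} lo={m,u,y}
  b2 li={m,u,y} lo={m,u,y}
  b3 li={u} lo=∅
  b4 li={m,u,y} lo={m,u,y}
  b5 li={m,u,y} lo={m,u,y}
  b6 li={m,u,y} lo={m,u,y}
  b7 li={u} lo=∅

Interfere edges:
  i↔{m,u,y}
  m↔{i,q,u,y}
  q↔{m,u,y}
  u↔{i,m,q,y}
  y↔{i,m,q,u}

Colouring:
  {i,m,u,y} pairwise interfere (4-clique) ⇒ χ ≥ 4
  assign i→r3 m→r0 q→r3 u→r1 y→r2 — no edge inside a register ⇒ χ ≤ 4
  χ = 4

Answer: 4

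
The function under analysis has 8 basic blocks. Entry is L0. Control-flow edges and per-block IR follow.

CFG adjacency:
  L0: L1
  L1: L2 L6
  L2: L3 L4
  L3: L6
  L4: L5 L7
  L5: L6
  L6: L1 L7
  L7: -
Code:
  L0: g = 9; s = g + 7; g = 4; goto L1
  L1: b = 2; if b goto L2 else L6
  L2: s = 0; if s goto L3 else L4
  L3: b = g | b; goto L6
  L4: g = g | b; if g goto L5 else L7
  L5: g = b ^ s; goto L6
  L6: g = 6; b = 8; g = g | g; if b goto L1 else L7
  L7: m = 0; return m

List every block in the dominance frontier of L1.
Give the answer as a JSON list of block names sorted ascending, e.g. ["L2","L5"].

idom tree: L1←L0 L2←L1 L3←L2 L4←L2 L5←L4 L6←L1 L7←L1
Dom at joins:
  L1: preds {L0,L6}: {L0} ∩ {L0,L1,L6} = {L0}; idom=L0
  L6: preds {L1,L3,L5}: {L0,L1} ∩ {L0,L1,L2,L3} ∩ {L0,L1,L2,L4,L5} = {L0,L1}; idom=L1
  L7: preds {L4,L6}: {L0,L1,L2,L4} ∩ {L0,L1,L6} = {L0,L1}; idom=L1

Frontier:
  join L1 pred L0: · stop@L0
  join L1 pred L6: L6→L1 stop@L0
  join L6 pred L1: · stop@L1
  join L6 pred L3: L3→L2 stop@L1
  join L6 pred L5: L5→L4→L2 stop@L1
  join L7 pred L4: L4→L2 stop@L1
  join L7 pred L6: L6 stop@L1
  L0: DF=∅
  L1: DF={L1}
  L2: DF={L6,L7}
  L3: DF={L6}
  L4: DF={L6,L7}
  L5: DF={L6}
  L6: DF={L1,L7}
  L7: DF=∅

DF(L1) = ["L1"]

Answer: ["L1"]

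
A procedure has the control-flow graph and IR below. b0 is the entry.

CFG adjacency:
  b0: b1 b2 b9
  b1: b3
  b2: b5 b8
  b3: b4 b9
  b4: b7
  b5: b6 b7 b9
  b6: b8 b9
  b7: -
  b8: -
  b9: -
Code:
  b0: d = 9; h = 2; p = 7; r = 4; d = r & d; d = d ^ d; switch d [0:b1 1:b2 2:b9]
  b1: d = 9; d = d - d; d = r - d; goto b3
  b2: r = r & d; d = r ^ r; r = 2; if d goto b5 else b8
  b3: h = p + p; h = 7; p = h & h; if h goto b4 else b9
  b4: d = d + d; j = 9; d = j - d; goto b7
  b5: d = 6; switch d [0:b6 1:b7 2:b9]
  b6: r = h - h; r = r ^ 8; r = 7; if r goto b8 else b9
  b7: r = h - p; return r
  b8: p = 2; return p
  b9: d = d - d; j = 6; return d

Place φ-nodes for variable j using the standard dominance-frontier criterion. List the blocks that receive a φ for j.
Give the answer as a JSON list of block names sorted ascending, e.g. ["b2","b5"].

idom tree: b1←b0 b2←b0 b3←b1 b4←b3 b5←b2 b6←b5 b7←b0 b8←b2 b9←b0
Dom∩ at merges:
  b7: preds {b4,b5}: {b0,b1,b3,b4} ∩ {b0,b2,b5} = {b0}; idom=b0
  b8: preds {b2,b6}: {b0,b2} ∩ {b0,b2,b5,b6} = {b0,b2}; idom=b2
  b9: preds {b0,b3,b5,b6}: {b0} ∩ {b0,b1,b3} ∩ {b0,b2,b5} ∩ {b0,b2,b5,b6} = {b0}; idom=b0

Frontier:
  join b7 pred b4: b4→b3→b1 stop@b0
  join b7 pred b5: b5→b2 stop@b0
  join b8 pred b2: · stop@b2
  join b8 pred b6: b6→b5 stop@b2
  join b9 pred b0: · stop@b0
  join b9 pred b3: b3→b1 stop@b0
  join b9 pred b5: b5→b2 stop@b0
  join b9 pred b6: b6→b5→b2 stop@b0
  DF(b0)=∅
  DF(b1)={b7,b9}
  DF(b2)={b7,b9}
  DF(b3)={b7,b9}
  DF(b4)={b7}
  DF(b5)={b7,b8,b9}
  DF(b6)={b8,b9}
  DF(b7)=∅
  DF(b8)=∅
  DF(b9)=∅

φ for j: defs {b4,b9}
  DF⁺ = {b7}

Answer: ["b7"]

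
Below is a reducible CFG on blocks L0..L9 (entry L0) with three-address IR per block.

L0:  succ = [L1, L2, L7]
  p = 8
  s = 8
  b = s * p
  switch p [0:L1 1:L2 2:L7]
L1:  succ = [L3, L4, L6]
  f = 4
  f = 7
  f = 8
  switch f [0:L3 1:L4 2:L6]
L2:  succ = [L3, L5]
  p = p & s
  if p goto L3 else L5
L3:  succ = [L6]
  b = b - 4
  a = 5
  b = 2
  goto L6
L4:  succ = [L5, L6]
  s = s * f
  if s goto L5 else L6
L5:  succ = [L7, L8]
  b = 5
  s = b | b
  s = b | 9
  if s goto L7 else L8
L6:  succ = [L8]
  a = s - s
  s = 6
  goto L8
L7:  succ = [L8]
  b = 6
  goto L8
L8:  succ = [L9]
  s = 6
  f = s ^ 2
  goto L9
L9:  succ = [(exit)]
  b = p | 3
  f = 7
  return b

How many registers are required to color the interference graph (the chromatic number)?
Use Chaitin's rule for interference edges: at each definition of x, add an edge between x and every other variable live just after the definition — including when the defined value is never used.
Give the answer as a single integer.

Per-block:
  L0 def {b,p,s} use ∅
  L1 def {f} use ∅
  L2 def {p} use {p,s}
  L3 def {a,b} use {b}
  L4 def {s} use {f,s}
  L5 def {b,s} use ∅
  L6 def {a,s} use {s}
  L7 def {b} use ∅
  L8 def {f,s} use ∅
  L9 def {b,f} use {p}

Live sets:
  live L0: ∅→{b,p,s}
  live L1: {b,p,s}→{b,f,p,s}
  live L2: {b,p,s}→{b,p,s}
  live L3: {b,p,s}→{p,s}
  live L4: {f,p,s}→{p,s}
  live L5: {p}→{p}
  live L6: {p,s}→{p}
  live L7: {p}→{p}
  live L8: {p}→{p}
  live L9: {p}→∅

Conflict graph:
  a: {p,s}
  b: {f,p,s}
  f: {b,p,s}
  p: {a,b,f,s}
  s: {a,b,f,p}

Registers:
  lower bound: {b,f,p,s} mutually conflict ⇒ χ ≥ 4
  4-colouring: c0={p}  c1={s}  c2={a,b}  c3={f}
  χ = 4

Answer: 4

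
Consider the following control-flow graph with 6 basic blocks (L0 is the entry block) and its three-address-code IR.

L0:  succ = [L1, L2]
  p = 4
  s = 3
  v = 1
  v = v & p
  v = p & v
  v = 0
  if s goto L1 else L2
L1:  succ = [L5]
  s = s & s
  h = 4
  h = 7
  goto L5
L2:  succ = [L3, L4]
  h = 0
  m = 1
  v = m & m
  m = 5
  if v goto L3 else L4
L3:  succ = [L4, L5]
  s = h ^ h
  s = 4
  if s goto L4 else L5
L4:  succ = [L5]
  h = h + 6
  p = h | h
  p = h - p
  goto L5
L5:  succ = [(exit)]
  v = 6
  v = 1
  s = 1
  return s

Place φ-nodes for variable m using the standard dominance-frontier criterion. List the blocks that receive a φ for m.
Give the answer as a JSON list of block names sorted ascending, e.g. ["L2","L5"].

Answer: ["L5"]

Analysis:
idom tree: L1←L0 L2←L0 L3←L2 L4←L2 L5←L0
Join-block Dom:
  L4: preds {L2,L3}: {L0,L2} ∩ {L0,L2,L3} = {L0,L2}; idom=L2
  L5: preds {L1,L3,L4}: {L0,L1} ∩ {L0,L2,L3} ∩ {L0,L2,L4} = {L0}; idom=L0

DF derivation:
  join L4 pred L2: · stop@L2
  join L4 pred L3: L3 stop@L2
  join L5 pred L1: L1 stop@L0
  join L5 pred L3: L3→L2 stop@L0
  join L5 pred L4: L4→L2 stop@L0
  L0: DF=∅
  L1: DF={L5}
  L2: DF={L5}
  L3: DF={L4,L5}
  L4: DF={L5}
  L5: DF=∅

φ for m: defs {L2}
  DF⁺ = {L5}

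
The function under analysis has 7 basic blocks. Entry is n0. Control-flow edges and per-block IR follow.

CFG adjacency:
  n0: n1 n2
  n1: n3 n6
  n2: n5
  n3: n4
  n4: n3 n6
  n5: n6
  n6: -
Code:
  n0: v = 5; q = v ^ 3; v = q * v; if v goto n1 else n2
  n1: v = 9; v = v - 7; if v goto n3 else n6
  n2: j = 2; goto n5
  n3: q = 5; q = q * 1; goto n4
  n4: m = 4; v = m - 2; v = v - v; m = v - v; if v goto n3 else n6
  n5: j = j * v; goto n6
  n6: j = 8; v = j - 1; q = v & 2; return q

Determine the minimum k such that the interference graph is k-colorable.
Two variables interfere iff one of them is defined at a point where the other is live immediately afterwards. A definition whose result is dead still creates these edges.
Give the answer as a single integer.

Answer: 2

Working:
Block summaries:
  n0: def={q,v} ue=∅
  n1: def={v} ue=∅
  n2: def={j} ue=∅
  n3: def={q} ue=∅
  n4: def={m,v} ue=∅
  n5: def={j} ue={j,v}
  n6: def={j,q,v} ue=∅

Backward fixpoint:
  n0 li=∅ lo={v}
  n1 li=∅ lo=∅
  n2 li={v} lo={j,v}
  n3 li=∅ lo=∅
  n4 li=∅ lo=∅
  n5 li={j,v} lo=∅
  n6 li=∅ lo=∅

Interference:
  j: {v}
  m: {v}
  q: {v}
  v: {j,m,q}

Registers:
  clique {j,v} ⇒ need ≥ 2
  assign j→R1 m→R1 q→R1 v→R0 — no edge inside a register ⇒ χ ≤ 2
  χ = 2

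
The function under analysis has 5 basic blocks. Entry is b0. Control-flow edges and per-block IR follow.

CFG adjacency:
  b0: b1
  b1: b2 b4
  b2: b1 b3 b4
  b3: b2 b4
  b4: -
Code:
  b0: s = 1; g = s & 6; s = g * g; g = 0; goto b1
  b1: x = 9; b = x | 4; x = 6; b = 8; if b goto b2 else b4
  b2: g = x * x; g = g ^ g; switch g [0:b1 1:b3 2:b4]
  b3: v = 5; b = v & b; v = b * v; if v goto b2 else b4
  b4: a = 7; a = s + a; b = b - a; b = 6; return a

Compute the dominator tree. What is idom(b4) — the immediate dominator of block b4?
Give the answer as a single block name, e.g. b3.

Answer: b1

Working:
idom tree: b1←b0 b2←b1 b3←b2 b4←b1
Dom∩ at merges:
  b1: preds {b0,b2}: {b0} ∩ {b0,b1,b2} = {b0}; idom=b0
  b2: preds {b1,b3}: {b0,b1} ∩ {b0,b1,b2,b3} = {b0,b1}; idom=b1
  b4: preds {b1,b2,b3}: {b0,b1} ∩ {b0,b1,b2} ∩ {b0,b1,b2,b3} = {b0,b1}; idom=b1

idom(b4) = b1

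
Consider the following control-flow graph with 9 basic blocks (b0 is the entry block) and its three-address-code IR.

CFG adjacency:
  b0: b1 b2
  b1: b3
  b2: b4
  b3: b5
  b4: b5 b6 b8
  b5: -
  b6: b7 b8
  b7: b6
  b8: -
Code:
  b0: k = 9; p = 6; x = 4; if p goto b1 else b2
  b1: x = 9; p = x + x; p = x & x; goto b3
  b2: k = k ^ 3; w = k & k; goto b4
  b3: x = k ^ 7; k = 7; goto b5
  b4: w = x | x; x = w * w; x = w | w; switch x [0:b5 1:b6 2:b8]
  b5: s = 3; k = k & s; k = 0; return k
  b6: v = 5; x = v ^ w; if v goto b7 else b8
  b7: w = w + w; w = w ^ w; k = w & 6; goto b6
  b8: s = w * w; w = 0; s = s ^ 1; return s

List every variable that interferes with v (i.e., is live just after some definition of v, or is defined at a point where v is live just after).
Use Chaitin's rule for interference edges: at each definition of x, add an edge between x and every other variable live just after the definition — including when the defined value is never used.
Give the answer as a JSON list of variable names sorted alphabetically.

Per-block:
  b0: def={k,p,x} ue=∅
  b1: def={p,x} ue=∅
  b2: def={k,w} ue={k}
  b3: def={k,x} ue={k}
  b4: def={w,x} ue={x}
  b5: def={k,s} ue={k}
  b6: def={v,x} ue={w}
  b7: def={k,w} ue={w}
  b8: def={s,w} ue={w}

Liveness:
  b0: in=∅ out={k,x}
  b1: in={k} out={k}
  b2: in={k,x} out={k,x}
  b3: in={k} out={k}
  b4: in={k,x} out={k,w}
  b5: in={k} out=∅
  b6: in={w} out={w}
  b7: in={w} out={w}
  b8: in={w} out=∅

Conflict graph:
  k — {p,s,w,x}
  p — {k,x}
  s — {k,w}
  v — {w,x}
  w — {k,s,v,x}
  x — {k,p,v,w}

N(v) = ["w", "x"]

Answer: ["w", "x"]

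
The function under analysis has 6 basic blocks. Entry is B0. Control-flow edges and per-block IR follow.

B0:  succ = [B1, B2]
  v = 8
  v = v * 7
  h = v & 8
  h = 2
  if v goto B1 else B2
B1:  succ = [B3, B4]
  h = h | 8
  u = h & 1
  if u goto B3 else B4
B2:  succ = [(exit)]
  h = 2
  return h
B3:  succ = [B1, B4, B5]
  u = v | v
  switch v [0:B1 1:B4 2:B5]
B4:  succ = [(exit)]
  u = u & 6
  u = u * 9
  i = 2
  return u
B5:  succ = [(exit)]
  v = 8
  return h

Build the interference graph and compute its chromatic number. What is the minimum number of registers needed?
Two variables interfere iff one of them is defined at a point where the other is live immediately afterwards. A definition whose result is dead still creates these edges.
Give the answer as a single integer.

Block summaries:
  B0: def={h,v} ue=∅
  B1: def={h,u} ue={h}
  B2: def={h} ue=∅
  B3: def={u} ue={v}
  B4: def={i,u} ue={u}
  B5: def={v} ue={h}

Backward fixpoint:
  live B0: ∅→{h,v}
  live B1: {h,v}→{h,u,v}
  live B2: ∅→∅
  live B3: {h,v}→{h,u,v}
  live B4: {u}→∅
  live B5: {h}→∅

Conflict graph:
  h: {u,v}
  i: {u}
  u: {h,i,v}
  v: {h,u}

Registers:
  clique {h,u,v} ⇒ need ≥ 3
  3-colouring: c0={u}  c1={h,i}  c2={v}
  χ = 3

Answer: 3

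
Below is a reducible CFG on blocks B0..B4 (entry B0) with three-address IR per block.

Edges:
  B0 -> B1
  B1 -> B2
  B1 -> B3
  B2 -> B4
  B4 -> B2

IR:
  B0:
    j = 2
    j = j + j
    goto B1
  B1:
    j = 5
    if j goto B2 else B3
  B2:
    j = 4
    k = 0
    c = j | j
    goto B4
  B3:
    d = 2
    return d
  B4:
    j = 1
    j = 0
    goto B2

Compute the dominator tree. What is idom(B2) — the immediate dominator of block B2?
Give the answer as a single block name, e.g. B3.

Answer: B1

Analysis:
idom tree: B1←B0 B2←B1 B3←B1 B4←B2
Dom at joins:
  B2: preds {B1,B4}: {B0,B1} ∩ {B0,B1,B2,B4} = {B0,B1}; idom=B1

idom(B2) = B1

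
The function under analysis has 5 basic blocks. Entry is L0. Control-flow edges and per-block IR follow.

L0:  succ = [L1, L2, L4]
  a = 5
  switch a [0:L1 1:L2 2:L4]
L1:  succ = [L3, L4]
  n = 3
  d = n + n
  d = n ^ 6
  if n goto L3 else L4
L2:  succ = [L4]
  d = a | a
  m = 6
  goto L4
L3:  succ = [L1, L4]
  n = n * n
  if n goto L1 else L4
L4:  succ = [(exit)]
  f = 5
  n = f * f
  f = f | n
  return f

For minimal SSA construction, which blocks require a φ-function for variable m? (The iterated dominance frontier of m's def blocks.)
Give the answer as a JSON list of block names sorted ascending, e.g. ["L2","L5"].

idom tree: L1←L0 L2←L0 L3←L1 L4←L0
Join-block Dom:
  L1: preds {L0,L3}: {L0} ∩ {L0,L1,L3} = {L0}; idom=L0
  L4: preds {L0,L1,L2,L3}: {L0} ∩ {L0,L1} ∩ {L0,L2} ∩ {L0,L1,L3} = {L0}; idom=L0

DF walk-up:
  join L1 pred L0: · stop@L0
  join L1 pred L3: L3→L1 stop@L0
  join L4 pred L0: · stop@L0
  join L4 pred L1: L1 stop@L0
  join L4 pred L2: L2 stop@L0
  join L4 pred L3: L3→L1 stop@L0
  L0: DF=∅
  L1: DF={L1,L4}
  L2: DF={L4}
  L3: DF={L1,L4}
  L4: DF=∅

φ for m: defs {L2}
  DF⁺ = {L4}

Answer: ["L4"]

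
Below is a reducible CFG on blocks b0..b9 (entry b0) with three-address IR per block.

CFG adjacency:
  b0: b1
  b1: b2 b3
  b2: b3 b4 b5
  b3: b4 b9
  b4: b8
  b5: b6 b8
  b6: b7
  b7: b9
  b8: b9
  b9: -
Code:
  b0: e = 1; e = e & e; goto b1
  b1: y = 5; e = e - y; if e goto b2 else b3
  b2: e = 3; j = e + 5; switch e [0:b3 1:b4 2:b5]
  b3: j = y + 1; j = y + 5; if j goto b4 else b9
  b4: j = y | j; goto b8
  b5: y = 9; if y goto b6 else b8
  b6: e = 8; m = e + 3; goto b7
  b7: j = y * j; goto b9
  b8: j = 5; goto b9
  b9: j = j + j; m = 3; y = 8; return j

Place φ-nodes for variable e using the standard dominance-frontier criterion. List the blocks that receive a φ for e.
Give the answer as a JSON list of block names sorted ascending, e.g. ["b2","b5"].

Answer: ["b3", "b4", "b8", "b9"]

Working:
idom tree: b1←b0 b2←b1 b3←b1 b4←b1 b5←b2 b6←b5 b7←b6 b8←b1 b9←b1
Dom∩ at merges:
  b3: preds {b1,b2}: {b0,b1} ∩ {b0,b1,b2} = {b0,b1}; idom=b1
  b4: preds {b2,b3}: {b0,b1,b2} ∩ {b0,b1,b3} = {b0,b1}; idom=b1
  b8: preds {b4,b5}: {b0,b1,b4} ∩ {b0,b1,b2,b5} = {b0,b1}; idom=b1
  b9: preds {b3,b7,b8}: {b0,b1,b3} ∩ {b0,b1,b2,b5,b6,b7} ∩ {b0,b1,b8} = {b0,b1}; idom=b1

DF derivation:
  join b3 pred b1: · stop@b1
  join b3 pred b2: b2 stop@b1
  join b4 pred b2: b2 stop@b1
  join b4 pred b3: b3 stop@b1
  join b8 pred b4: b4 stop@b1
  join b8 pred b5: b5→b2 stop@b1
  join b9 pred b3: b3 stop@b1
  join b9 pred b7: b7→b6→b5→b2 stop@b1
  join b9 pred b8: b8 stop@b1
  DF(b0)=∅
  DF(b1)=∅
  DF(b2)={b3,b4,b8,b9}
  DF(b3)={b4,b9}
  DF(b4)={b8}
  DF(b5)={b8,b9}
  DF(b6)={b9}
  DF(b7)={b9}
  DF(b8)={b9}
  DF(b9)=∅

φ for e: defs {b0,b1,b2,b6}
  DF⁺ = {b3,b4,b8,b9}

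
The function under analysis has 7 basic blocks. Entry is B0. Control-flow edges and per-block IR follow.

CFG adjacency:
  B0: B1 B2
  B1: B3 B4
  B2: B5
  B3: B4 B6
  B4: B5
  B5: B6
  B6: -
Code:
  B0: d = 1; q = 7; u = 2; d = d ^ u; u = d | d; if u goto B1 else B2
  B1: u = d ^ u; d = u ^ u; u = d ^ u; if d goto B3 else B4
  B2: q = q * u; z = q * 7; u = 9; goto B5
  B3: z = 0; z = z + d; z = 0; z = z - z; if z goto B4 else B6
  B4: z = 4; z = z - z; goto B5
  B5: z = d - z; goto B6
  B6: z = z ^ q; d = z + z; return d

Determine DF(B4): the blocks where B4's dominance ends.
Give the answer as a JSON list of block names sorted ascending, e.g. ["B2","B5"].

idom tree: B1←B0 B2←B0 B3←B1 B4←B1 B5←B0 B6←B0
Join-block Dom:
  B4: preds {B1,B3}: {B0,B1} ∩ {B0,B1,B3} = {B0,B1}; idom=B1
  B5: preds {B2,B4}: {B0,B2} ∩ {B0,B1,B4} = {B0}; idom=B0
  B6: preds {B3,B5}: {B0,B1,B3} ∩ {B0,B5} = {B0}; idom=B0

DF derivation:
  join B4 pred B1: · stop@B1
  join B4 pred B3: B3 stop@B1
  join B5 pred B2: B2 stop@B0
  join B5 pred B4: B4→B1 stop@B0
  join B6 pred B3: B3→B1 stop@B0
  join B6 pred B5: B5 stop@B0
  DF(B0)=∅
  DF(B1)={B5,B6}
  DF(B2)={B5}
  DF(B3)={B4,B6}
  DF(B4)={B5}
  DF(B5)={B6}
  DF(B6)=∅

DF(B4) = ["B5"]

Answer: ["B5"]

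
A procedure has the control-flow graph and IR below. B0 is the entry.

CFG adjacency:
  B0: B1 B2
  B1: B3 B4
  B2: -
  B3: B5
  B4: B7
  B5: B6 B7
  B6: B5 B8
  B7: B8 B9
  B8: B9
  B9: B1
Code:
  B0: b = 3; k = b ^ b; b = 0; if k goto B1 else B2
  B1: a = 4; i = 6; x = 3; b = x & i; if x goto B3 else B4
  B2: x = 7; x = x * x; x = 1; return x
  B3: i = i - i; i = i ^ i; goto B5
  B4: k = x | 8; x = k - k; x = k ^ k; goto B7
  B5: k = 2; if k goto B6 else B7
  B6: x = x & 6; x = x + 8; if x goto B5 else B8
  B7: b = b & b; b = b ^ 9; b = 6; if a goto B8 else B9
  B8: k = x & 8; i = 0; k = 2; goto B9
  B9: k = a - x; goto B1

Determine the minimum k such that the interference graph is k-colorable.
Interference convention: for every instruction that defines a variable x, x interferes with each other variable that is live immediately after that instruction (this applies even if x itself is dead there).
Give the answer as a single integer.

Per-block:
  B0 def {b,k} use ∅
  B1 def {a,b,i,x} use ∅
  B2 def {x} use ∅
  B3 def {i} use {i}
  B4 def {k,x} use {x}
  B5 def {k} use ∅
  B6 def {x} use {x}
  B7 def {b} use {a,b}
  B8 def {i,k} use {x}
  B9 def {k} use {a,x}

Live sets:
  B0: in=∅ out=∅
  B1: in=∅ out={a,b,i,x}
  B2: in=∅ out=∅
  B3: in={a,b,i,x} out={a,b,x}
  B4: in={a,b,x} out={a,b,x}
  B5: in={a,b,x} out={a,b,x}
  B6: in={a,b,x} out={a,b,x}
  B7: in={a,b,x} out={a,x}
  B8: in={a,x} out={a,x}
  B9: in={a,x} out=∅

Conflict graph:
  a: {b,i,k,x}
  b: {a,i,k,x}
  i: {a,b,x}
  k: {a,b,x}
  x: {a,b,i,k}

Chromatic number:
  {a,b,i,x} pairwise interfere (4-clique) ⇒ χ ≥ 4
  4-colouring: R0={a}  R1={b}  R2={x}  R3={i,k}
  χ = 4

Answer: 4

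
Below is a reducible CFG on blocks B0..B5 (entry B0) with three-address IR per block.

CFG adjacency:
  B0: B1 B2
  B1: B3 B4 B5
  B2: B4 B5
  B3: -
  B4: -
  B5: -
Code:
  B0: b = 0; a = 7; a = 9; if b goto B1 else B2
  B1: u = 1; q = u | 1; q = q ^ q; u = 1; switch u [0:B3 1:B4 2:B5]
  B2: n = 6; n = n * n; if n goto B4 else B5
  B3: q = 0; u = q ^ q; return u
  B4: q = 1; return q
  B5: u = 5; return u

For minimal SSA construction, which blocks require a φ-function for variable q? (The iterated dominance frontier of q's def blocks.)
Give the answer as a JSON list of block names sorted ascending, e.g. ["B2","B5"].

idom tree: B1←B0 B2←B0 B3←B1 B4←B0 B5←B0
Join-block Dom:
  B4: preds {B1,B2}: {B0,B1} ∩ {B0,B2} = {B0}; idom=B0
  B5: preds {B1,B2}: {B0,B1} ∩ {B0,B2} = {B0}; idom=B0

DF walk-up:
  B4←B1: walk B1 to B0
  B4←B2: walk B2 to B0
  B5←B1: walk B1 to B0
  B5←B2: walk B2 to B0
  B0 → ∅
  B1 → {B4,B5}
  B2 → {B4,B5}
  B3 → ∅
  B4 → ∅
  B5 → ∅

φ for q: defs {B1,B3,B4}
  DF⁺ = {B4,B5}

Answer: ["B4", "B5"]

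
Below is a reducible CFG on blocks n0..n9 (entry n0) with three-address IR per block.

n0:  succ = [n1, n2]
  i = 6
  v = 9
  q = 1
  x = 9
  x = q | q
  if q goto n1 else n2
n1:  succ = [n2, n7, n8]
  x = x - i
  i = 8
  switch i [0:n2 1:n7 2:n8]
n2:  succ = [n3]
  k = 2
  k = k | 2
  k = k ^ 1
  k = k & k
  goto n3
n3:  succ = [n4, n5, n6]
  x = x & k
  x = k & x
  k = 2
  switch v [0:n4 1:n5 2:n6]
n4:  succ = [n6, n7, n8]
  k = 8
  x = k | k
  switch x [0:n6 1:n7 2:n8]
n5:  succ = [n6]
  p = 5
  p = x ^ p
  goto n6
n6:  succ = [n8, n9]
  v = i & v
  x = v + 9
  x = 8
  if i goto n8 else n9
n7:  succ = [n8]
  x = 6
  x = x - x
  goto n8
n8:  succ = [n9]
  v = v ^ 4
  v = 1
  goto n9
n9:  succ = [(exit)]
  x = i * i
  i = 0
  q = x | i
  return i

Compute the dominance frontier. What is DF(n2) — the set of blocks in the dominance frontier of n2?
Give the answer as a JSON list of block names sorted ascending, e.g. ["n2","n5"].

Answer: ["n7", "n8", "n9"]

Working:
idom tree: n1←n0 n2←n0 n3←n2 n4←n3 n5←n3 n6←n3 n7←n0 n8←n0 n9←n0
Dom∩ at merges:
  n2: preds {n0,n1}: {n0} ∩ {n0,n1} = {n0}; idom=n0
  n6: preds {n3,n4,n5}: {n0,n2,n3} ∩ {n0,n2,n3,n4} ∩ {n0,n2,n3,n5} = {n0,n2,n3}; idom=n3
  n7: preds {n1,n4}: {n0,n1} ∩ {n0,n2,n3,n4} = {n0}; idom=n0
  n8: preds {n1,n4,n6,n7}: {n0,n1} ∩ {n0,n2,n3,n4} ∩ {n0,n2,n3,n6} ∩ {n0,n7} = {n0}; idom=n0
  n9: preds {n6,n8}: {n0,n2,n3,n6} ∩ {n0,n8} = {n0}; idom=n0

DF walk-up:
  join n2 pred n0: · stop@n0
  join n2 pred n1: n1 stop@n0
  join n6 pred n3: · stop@n3
  join n6 pred n4: n4 stop@n3
  join n6 pred n5: n5 stop@n3
  join n7 pred n1: n1 stop@n0
  join n7 pred n4: n4→n3→n2 stop@n0
  join n8 pred n1: n1 stop@n0
  join n8 pred n4: n4→n3→n2 stop@n0
  join n8 pred n6: n6→n3→n2 stop@n0
  join n8 pred n7: n7 stop@n0
  join n9 pred n6: n6→n3→n2 stop@n0
  join n9 pred n8: n8 stop@n0
  n0 → ∅
  n1 → {n2,n7,n8}
  n2 → {n7,n8,n9}
  n3 → {n7,n8,n9}
  n4 → {n6,n7,n8}
  n5 → {n6}
  n6 → {n8,n9}
  n7 → {n8}
  n8 → {n9}
  n9 → ∅

DF(n2) = ["n7", "n8", "n9"]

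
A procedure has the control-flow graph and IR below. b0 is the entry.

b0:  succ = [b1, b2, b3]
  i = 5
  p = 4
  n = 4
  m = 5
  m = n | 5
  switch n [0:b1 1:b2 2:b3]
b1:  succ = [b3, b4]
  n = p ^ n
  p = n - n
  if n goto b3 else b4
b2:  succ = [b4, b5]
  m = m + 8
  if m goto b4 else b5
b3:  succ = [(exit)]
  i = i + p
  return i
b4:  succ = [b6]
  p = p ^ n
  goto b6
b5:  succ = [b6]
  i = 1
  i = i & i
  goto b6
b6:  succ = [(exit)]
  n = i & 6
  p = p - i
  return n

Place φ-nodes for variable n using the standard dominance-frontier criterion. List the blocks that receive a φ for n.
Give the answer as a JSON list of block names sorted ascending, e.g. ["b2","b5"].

idom tree: b1←b0 b2←b0 b3←b0 b4←b0 b5←b2 b6←b0
Join-block Dom:
  b3: preds {b0,b1}: {b0} ∩ {b0,b1} = {b0}; idom=b0
  b4: preds {b1,b2}: {b0,b1} ∩ {b0,b2} = {b0}; idom=b0
  b6: preds {b4,b5}: {b0,b4} ∩ {b0,b2,b5} = {b0}; idom=b0

Frontier:
  b3←b0: walk · to b0
  b3←b1: walk b1 to b0
  b4←b1: walk b1 to b0
  b4←b2: walk b2 to b0
  b6←b4: walk b4 to b0
  b6←b5: walk b5→b2 to b0
  b0 → ∅
  b1 → {b3,b4}
  b2 → {b4,b6}
  b3 → ∅
  b4 → {b6}
  b5 → {b6}
  b6 → ∅

φ for n: defs {b0,b1,b6}
  DF⁺ = {b3,b4,b6}

Answer: ["b3", "b4", "b6"]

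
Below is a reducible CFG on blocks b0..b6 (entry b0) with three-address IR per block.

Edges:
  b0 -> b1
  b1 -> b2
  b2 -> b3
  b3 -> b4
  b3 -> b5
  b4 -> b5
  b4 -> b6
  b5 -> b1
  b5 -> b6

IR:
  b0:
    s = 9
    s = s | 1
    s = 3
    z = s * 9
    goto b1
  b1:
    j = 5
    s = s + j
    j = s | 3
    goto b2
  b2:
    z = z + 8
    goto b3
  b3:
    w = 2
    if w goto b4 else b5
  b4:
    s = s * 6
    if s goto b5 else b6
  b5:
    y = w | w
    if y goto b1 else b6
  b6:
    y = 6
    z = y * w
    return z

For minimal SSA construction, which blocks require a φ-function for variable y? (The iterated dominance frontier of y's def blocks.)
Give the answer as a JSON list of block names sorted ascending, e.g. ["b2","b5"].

idom tree: b1←b0 b2←b1 b3←b2 b4←b3 b5←b3 b6←b3
Dom at joins:
  b1: preds {b0,b5}: {b0} ∩ {b0,b1,b2,b3,b5} = {b0}; idom=b0
  b5: preds {b3,b4}: {b0,b1,b2,b3} ∩ {b0,b1,b2,b3,b4} = {b0,b1,b2,b3}; idom=b3
  b6: preds {b4,b5}: {b0,b1,b2,b3,b4} ∩ {b0,b1,b2,b3,b5} = {b0,b1,b2,b3}; idom=b3

Frontier:
  join b1 pred b0: · stop@b0
  join b1 pred b5: b5→b3→b2→b1 stop@b0
  join b5 pred b3: · stop@b3
  join b5 pred b4: b4 stop@b3
  join b6 pred b4: b4 stop@b3
  join b6 pred b5: b5 stop@b3
  DF(b0)=∅
  DF(b1)={b1}
  DF(b2)={b1}
  DF(b3)={b1}
  DF(b4)={b5,b6}
  DF(b5)={b1,b6}
  DF(b6)=∅

φ for y: defs {b5,b6}
  DF⁺ = {b1,b6}

Answer: ["b1", "b6"]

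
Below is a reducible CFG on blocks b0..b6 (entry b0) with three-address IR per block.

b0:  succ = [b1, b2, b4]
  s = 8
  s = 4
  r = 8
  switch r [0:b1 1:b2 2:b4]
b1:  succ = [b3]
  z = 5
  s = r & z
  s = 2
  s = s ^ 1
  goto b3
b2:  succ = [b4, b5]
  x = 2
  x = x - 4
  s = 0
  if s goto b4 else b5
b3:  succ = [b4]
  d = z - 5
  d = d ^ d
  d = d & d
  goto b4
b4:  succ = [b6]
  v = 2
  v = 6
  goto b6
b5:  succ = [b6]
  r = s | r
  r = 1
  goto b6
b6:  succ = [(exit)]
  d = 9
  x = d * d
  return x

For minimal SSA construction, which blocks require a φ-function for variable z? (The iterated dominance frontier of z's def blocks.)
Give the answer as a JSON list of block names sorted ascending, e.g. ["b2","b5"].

idom tree: b1←b0 b2←b0 b3←b1 b4←b0 b5←b2 b6←b0
Dom at joins:
  b4: preds {b0,b2,b3}: {b0} ∩ {b0,b2} ∩ {b0,b1,b3} = {b0}; idom=b0
  b6: preds {b4,b5}: {b0,b4} ∩ {b0,b2,b5} = {b0}; idom=b0

DF walk-up:
  join b4 pred b0: · stop@b0
  join b4 pred b2: b2 stop@b0
  join b4 pred b3: b3→b1 stop@b0
  join b6 pred b4: b4 stop@b0
  join b6 pred b5: b5→b2 stop@b0
  b0: DF=∅
  b1: DF={b4}
  b2: DF={b4,b6}
  b3: DF={b4}
  b4: DF={b6}
  b5: DF={b6}
  b6: DF=∅

φ for z: defs {b1}
  DF⁺ = {b4,b6}

Answer: ["b4", "b6"]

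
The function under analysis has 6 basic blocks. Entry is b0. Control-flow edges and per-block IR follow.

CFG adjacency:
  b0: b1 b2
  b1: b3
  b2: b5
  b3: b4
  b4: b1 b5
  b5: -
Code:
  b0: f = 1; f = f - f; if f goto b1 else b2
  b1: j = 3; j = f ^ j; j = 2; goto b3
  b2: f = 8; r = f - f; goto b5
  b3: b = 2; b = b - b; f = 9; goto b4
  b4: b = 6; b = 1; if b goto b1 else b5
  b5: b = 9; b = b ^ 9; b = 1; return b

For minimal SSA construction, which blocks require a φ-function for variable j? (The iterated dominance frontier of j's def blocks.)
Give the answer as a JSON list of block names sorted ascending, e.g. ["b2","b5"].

Answer: ["b1", "b5"]

Derivation:
idom tree: b1←b0 b2←b0 b3←b1 b4←b3 b5←b0
Dom∩ at merges:
  b1: preds {b0,b4}: {b0} ∩ {b0,b1,b3,b4} = {b0}; idom=b0
  b5: preds {b2,b4}: {b0,b2} ∩ {b0,b1,b3,b4} = {b0}; idom=b0

DF derivation:
  b1←b0: walk · to b0
  b1←b4: walk b4→b3→b1 to b0
  b5←b2: walk b2 to b0
  b5←b4: walk b4→b3→b1 to b0
  b0: DF=∅
  b1: DF={b1,b5}
  b2: DF={b5}
  b3: DF={b1,b5}
  b4: DF={b1,b5}
  b5: DF=∅

φ for j: defs {b1}
  DF⁺ = {b1,b5}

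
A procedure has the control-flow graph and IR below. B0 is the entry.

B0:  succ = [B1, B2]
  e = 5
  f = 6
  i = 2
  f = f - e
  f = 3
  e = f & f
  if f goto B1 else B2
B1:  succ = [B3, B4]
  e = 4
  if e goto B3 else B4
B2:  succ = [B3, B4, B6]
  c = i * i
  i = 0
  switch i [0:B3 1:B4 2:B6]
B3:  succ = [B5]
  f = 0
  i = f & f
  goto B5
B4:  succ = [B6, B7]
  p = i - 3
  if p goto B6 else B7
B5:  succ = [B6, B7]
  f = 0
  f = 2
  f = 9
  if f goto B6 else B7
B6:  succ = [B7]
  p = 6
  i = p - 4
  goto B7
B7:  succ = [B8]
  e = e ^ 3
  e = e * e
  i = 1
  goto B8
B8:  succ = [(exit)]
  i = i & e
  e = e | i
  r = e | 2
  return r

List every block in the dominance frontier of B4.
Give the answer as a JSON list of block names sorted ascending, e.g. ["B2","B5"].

idom tree: B1←B0 B2←B0 B3←B0 B4←B0 B5←B3 B6←B0 B7←B0 B8←B7
Join-block Dom:
  B3: preds {B1,B2}: {B0,B1} ∩ {B0,B2} = {B0}; idom=B0
  B4: preds {B1,B2}: {B0,B1} ∩ {B0,B2} = {B0}; idom=B0
  B6: preds {B2,B4,B5}: {B0,B2} ∩ {B0,B4} ∩ {B0,B3,B5} = {B0}; idom=B0
  B7: preds {B4,B5,B6}: {B0,B4} ∩ {B0,B3,B5} ∩ {B0,B6} = {B0}; idom=B0

Frontier:
  B3←B1: walk B1 to B0
  B3←B2: walk B2 to B0
  B4←B1: walk B1 to B0
  B4←B2: walk B2 to B0
  B6←B2: walk B2 to B0
  B6←B4: walk B4 to B0
  B6←B5: walk B5→B3 to B0
  B7←B4: walk B4 to B0
  B7←B5: walk B5→B3 to B0
  B7←B6: walk B6 to B0
  B0 → ∅
  B1 → {B3,B4}
  B2 → {B3,B4,B6}
  B3 → {B6,B7}
  B4 → {B6,B7}
  B5 → {B6,B7}
  B6 → {B7}
  B7 → ∅
  B8 → ∅

DF(B4) = ["B6", "B7"]

Answer: ["B6", "B7"]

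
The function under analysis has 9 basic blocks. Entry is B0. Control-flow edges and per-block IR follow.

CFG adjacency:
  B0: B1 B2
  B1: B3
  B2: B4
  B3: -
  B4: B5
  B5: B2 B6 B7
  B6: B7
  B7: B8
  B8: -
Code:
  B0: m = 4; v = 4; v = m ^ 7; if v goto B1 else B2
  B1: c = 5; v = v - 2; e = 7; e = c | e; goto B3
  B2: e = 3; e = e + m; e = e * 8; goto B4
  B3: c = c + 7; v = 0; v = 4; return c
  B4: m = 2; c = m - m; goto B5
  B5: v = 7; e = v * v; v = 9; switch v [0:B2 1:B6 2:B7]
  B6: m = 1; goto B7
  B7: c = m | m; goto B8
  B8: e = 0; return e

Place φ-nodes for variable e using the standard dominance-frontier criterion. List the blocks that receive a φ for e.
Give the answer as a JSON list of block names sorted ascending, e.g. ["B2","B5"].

idom tree: B1←B0 B2←B0 B3←B1 B4←B2 B5←B4 B6←B5 B7←B5 B8←B7
Join-block Dom:
  B2: preds {B0,B5}: {B0} ∩ {B0,B2,B4,B5} = {B0}; idom=B0
  B7: preds {B5,B6}: {B0,B2,B4,B5} ∩ {B0,B2,B4,B5,B6} = {B0,B2,B4,B5}; idom=B5

DF derivation:
  join B2 pred B0: · stop@B0
  join B2 pred B5: B5→B4→B2 stop@B0
  join B7 pred B5: · stop@B5
  join B7 pred B6: B6 stop@B5
  B0: DF=∅
  B1: DF=∅
  B2: DF={B2}
  B3: DF=∅
  B4: DF={B2}
  B5: DF={B2}
  B6: DF={B7}
  B7: DF=∅
  B8: DF=∅

φ for e: defs {B1,B2,B5,B8}
  DF⁺ = {B2}

Answer: ["B2"]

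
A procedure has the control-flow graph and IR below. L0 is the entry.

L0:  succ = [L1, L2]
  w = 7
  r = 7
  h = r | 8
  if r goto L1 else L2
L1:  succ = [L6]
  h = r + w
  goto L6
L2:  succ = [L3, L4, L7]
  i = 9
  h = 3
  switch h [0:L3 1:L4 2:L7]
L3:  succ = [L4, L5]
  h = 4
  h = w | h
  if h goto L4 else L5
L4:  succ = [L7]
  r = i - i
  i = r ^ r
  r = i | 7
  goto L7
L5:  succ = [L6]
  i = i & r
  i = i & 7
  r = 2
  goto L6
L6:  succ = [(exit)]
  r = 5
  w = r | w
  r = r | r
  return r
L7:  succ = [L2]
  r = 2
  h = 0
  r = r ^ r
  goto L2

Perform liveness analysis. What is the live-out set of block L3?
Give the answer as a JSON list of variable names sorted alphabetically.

Answer: ["i", "r", "w"]

Derivation:
Block summaries:
  L0 def {h,r,w} use ∅
  L1 def {h} use {r,w}
  L2 def {h,i} use ∅
  L3 def {h} use {w}
  L4 def {i,r} use {i}
  L5 def {i,r} use {i,r}
  L6 def {r,w} use {w}
  L7 def {h,r} use ∅

Backward fixpoint:
  live L0: ∅→{r,w}
  live L1: {r,w}→{w}
  live L2: {r,w}→{i,r,w}
  live L3: {i,r,w}→{i,r,w}
  live L4: {i,w}→{w}
  live L5: {i,r,w}→{w}
  live L6: {w}→∅
  live L7: {w}→{r,w}

live-out(L3) = ["i", "r", "w"]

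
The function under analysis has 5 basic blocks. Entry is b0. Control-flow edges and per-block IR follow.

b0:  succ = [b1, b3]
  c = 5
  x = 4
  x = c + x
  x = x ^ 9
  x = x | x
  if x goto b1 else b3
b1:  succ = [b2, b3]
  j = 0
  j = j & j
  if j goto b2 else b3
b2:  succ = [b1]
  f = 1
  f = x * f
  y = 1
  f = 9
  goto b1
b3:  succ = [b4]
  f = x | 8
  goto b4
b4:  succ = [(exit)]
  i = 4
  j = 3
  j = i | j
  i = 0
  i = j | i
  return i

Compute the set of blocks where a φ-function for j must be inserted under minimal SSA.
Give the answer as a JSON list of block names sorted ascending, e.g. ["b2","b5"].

idom tree: b1←b0 b2←b1 b3←b0 b4←b3
Dom∩ at merges:
  b1: preds {b0,b2}: {b0} ∩ {b0,b1,b2} = {b0}; idom=b0
  b3: preds {b0,b1}: {b0} ∩ {b0,b1} = {b0}; idom=b0

DF derivation:
  join b1 pred b0: · stop@b0
  join b1 pred b2: b2→b1 stop@b0
  join b3 pred b0: · stop@b0
  join b3 pred b1: b1 stop@b0
  b0 → ∅
  b1 → {b1,b3}
  b2 → {b1}
  b3 → ∅
  b4 → ∅

φ for j: defs {b1,b4}
  DF⁺ = {b1,b3}

Answer: ["b1", "b3"]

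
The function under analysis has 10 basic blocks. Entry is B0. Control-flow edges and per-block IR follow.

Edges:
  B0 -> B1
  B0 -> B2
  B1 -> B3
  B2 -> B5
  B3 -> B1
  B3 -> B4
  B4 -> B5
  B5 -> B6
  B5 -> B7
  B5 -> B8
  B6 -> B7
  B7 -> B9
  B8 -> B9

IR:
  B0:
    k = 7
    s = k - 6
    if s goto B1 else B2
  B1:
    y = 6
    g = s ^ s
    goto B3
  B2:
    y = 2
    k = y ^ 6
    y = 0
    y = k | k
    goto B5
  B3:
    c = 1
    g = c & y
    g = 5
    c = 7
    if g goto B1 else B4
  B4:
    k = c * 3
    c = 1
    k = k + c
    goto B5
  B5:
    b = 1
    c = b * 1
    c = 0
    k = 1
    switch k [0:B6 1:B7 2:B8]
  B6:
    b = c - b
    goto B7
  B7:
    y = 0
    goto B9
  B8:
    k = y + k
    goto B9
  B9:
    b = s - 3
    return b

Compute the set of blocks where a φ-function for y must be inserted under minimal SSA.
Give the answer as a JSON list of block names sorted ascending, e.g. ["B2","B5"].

idom tree: B1←B0 B2←B0 B3←B1 B4←B3 B5←B0 B6←B5 B7←B5 B8←B5 B9←B5
Dom at joins:
  B1: preds {B0,B3}: {B0} ∩ {B0,B1,B3} = {B0}; idom=B0
  B5: preds {B2,B4}: {B0,B2} ∩ {B0,B1,B3,B4} = {B0}; idom=B0
  B7: preds {B5,B6}: {B0,B5} ∩ {B0,B5,B6} = {B0,B5}; idom=B5
  B9: preds {B7,B8}: {B0,B5,B7} ∩ {B0,B5,B8} = {B0,B5}; idom=B5

Frontier:
  B1←B0: walk · to B0
  B1←B3: walk B3→B1 to B0
  B5←B2: walk B2 to B0
  B5←B4: walk B4→B3→B1 to B0
  B7←B5: walk · to B5
  B7←B6: walk B6 to B5
  B9←B7: walk B7 to B5
  B9←B8: walk B8 to B5
  B0: DF=∅
  B1: DF={B1,B5}
  B2: DF={B5}
  B3: DF={B1,B5}
  B4: DF={B5}
  B5: DF=∅
  B6: DF={B7}
  B7: DF={B9}
  B8: DF={B9}
  B9: DF=∅

φ for y: defs {B1,B2,B7}
  DF⁺ = {B1,B5,B9}

Answer: ["B1", "B5", "B9"]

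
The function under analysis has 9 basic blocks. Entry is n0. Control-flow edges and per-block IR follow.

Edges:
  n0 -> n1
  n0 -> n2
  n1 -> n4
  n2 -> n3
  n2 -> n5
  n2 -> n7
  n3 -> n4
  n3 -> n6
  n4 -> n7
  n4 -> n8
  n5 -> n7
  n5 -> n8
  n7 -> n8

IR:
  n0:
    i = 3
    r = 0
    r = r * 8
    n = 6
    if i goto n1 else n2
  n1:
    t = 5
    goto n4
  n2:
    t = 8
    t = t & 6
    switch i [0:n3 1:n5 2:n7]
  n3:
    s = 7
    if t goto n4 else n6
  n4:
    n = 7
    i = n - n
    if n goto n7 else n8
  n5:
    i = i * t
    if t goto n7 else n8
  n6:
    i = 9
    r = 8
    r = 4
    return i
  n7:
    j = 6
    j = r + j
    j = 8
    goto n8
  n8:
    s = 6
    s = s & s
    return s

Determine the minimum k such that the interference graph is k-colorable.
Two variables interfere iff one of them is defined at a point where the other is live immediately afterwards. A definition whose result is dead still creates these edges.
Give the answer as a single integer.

def/use:
  n0 def {i,n,r} use ∅
  n1 def {t} use ∅
  n2 def {t} use {i}
  n3 def {s} use {t}
  n4 def {i,n} use ∅
  n5 def {i} use {i,t}
  n6 def {i,r} use ∅
  n7 def {j} use {r}
  n8 def {s} use ∅

Live sets:
  n0 li=∅ lo={i,r}
  n1 li={r} lo={r}
  n2 li={i,r} lo={i,r,t}
  n3 li={r,t} lo={r}
  n4 li={r} lo={r}
  n5 li={i,r,t} lo={r}
  n6 li=∅ lo=∅
  n7 li={r} lo=∅
  n8 li=∅ lo=∅

Interfere edges:
  i↔{n,r,t}
  j↔{r}
  n↔{i,r}
  r↔{i,j,n,s,t}
  s↔{r,t}
  t↔{i,r,s}

Registers:
  {i,n,r} pairwise interfere (3-clique) ⇒ χ ≥ 3
  3-colouring: c0={r}  c1={i,j,s}  c2={n,t}
  χ = 3

Answer: 3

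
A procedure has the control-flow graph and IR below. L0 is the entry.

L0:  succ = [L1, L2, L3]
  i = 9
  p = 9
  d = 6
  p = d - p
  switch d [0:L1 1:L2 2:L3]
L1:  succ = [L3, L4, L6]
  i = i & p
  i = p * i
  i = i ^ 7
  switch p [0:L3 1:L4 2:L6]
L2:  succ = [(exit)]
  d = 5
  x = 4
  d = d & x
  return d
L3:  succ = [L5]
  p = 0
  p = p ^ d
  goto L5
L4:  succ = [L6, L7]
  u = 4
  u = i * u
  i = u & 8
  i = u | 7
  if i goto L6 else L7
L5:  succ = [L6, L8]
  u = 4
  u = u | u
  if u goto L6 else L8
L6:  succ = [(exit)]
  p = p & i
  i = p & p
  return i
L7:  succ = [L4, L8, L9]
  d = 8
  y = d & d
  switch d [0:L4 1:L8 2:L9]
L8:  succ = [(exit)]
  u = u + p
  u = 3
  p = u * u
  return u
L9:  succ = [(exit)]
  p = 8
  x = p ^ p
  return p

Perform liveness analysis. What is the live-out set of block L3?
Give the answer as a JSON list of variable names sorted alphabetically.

Per-block:
  L0 def {d,i,p} use ∅
  L1 def {i} use {i,p}
  L2 def {d,x} use ∅
  L3 def {p} use {d}
  L4 def {i,u} use {i}
  L5 def {u} use ∅
  L6 def {i,p} use {i,p}
  L7 def {d,y} use ∅
  L8 def {p,u} use {p,u}
  L9 def {p,x} use ∅

Live sets:
  L0: in=∅ out={d,i,p}
  L1: in={d,i,p} out={d,i,p}
  L2: in=∅ out=∅
  L3: in={d,i} out={i,p}
  L4: in={i,p} out={i,p,u}
  L5: in={i,p} out={i,p,u}
  L6: in={i,p} out=∅
  L7: in={i,p,u} out={i,p,u}
  L8: in={p,u} out=∅
  L9: in=∅ out=∅

live-out(L3) = ["i", "p"]

Answer: ["i", "p"]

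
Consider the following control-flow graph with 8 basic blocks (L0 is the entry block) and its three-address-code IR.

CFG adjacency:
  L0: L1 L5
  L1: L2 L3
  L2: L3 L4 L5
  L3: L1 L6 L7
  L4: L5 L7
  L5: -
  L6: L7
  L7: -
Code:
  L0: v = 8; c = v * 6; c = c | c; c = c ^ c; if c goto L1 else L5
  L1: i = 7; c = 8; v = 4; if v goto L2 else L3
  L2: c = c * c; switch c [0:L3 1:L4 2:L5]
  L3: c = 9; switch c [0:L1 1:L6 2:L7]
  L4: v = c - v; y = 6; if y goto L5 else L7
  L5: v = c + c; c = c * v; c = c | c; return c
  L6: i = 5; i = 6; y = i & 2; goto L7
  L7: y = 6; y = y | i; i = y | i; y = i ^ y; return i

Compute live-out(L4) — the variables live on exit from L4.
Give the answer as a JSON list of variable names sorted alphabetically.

Per-block:
  L0 def {c,v} use ∅
  L1 def {c,i,v} use ∅
  L2 def {c} use {c}
  L3 def {c} use ∅
  L4 def {v,y} use {c,v}
  L5 def {c,v} use {c}
  L6 def {i,y} use ∅
  L7 def {i,y} use {i}

Backward fixpoint:
  L0: in=∅ out={c}
  L1: in=∅ out={c,i,v}
  L2: in={c,i,v} out={c,i,v}
  L3: in={i} out={i}
  L4: in={c,i,v} out={c,i}
  L5: in={c} out=∅
  L6: in=∅ out={i}
  L7: in={i} out=∅

live-out(L4) = ["c", "i"]

Answer: ["c", "i"]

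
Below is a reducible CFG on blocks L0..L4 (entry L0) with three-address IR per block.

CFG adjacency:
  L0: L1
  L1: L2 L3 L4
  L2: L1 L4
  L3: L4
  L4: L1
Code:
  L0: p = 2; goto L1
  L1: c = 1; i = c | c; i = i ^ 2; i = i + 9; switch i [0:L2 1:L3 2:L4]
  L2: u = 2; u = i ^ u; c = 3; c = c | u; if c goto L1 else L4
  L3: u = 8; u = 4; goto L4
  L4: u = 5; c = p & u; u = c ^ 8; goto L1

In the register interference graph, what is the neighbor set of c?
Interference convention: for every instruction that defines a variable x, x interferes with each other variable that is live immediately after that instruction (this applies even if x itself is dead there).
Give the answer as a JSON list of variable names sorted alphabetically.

Answer: ["p", "u"]

Analysis:
Per-block:
  L0: def={p} ue=∅
  L1: def={c,i} ue=∅
  L2: def={c,u} ue={i}
  L3: def={u} ue=∅
  L4: def={c,u} ue={p}

Backward fixpoint:
  L0: in=∅ out={p}
  L1: in={p} out={i,p}
  L2: in={i,p} out={p}
  L3: in={p} out={p}
  L4: in={p} out={p}

Conflict graph:
  c↔{p,u}
  i↔{p,u}
  p↔{c,i,u}
  u↔{c,i,p}

N(c) = ["p", "u"]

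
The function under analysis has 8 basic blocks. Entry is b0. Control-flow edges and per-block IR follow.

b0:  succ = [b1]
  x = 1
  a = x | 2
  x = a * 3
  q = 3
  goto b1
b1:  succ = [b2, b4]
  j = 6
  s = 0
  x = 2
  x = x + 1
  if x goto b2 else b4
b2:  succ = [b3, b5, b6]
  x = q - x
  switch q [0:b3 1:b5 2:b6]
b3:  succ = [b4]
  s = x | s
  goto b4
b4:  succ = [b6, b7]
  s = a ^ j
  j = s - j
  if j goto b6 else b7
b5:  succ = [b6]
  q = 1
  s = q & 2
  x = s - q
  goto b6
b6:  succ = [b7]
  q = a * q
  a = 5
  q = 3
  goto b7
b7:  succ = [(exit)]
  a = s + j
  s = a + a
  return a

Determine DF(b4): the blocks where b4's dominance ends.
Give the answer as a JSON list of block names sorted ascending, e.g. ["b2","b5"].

idom tree: b1←b0 b2←b1 b3←b2 b4←b1 b5←b2 b6←b1 b7←b1
Join-block Dom:
  b4: preds {b1,b3}: {b0,b1} ∩ {b0,b1,b2,b3} = {b0,b1}; idom=b1
  b6: preds {b2,b4,b5}: {b0,b1,b2} ∩ {b0,b1,b4} ∩ {b0,b1,b2,b5} = {b0,b1}; idom=b1
  b7: preds {b4,b6}: {b0,b1,b4} ∩ {b0,b1,b6} = {b0,b1}; idom=b1

DF derivation:
  b4←b1: walk · to b1
  b4←b3: walk b3→b2 to b1
  b6←b2: walk b2 to b1
  b6←b4: walk b4 to b1
  b6←b5: walk b5→b2 to b1
  b7←b4: walk b4 to b1
  b7←b6: walk b6 to b1
  b0 → ∅
  b1 → ∅
  b2 → {b4,b6}
  b3 → {b4}
  b4 → {b6,b7}
  b5 → {b6}
  b6 → {b7}
  b7 → ∅

DF(b4) = ["b6", "b7"]

Answer: ["b6", "b7"]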